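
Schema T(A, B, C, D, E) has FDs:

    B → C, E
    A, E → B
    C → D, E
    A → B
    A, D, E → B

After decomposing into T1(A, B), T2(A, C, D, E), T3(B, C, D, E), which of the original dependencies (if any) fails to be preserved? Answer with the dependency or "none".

none

B → C, E lies within T3.
A, E → B: restricted closure across fragments reaches B.
C → D, E lies within T2.
A → B lies within T1.
A, D, E → B: restricted closure across fragments reaches B.
Every dependency is enforceable on the fragments, so the decomposition is dependency-preserving.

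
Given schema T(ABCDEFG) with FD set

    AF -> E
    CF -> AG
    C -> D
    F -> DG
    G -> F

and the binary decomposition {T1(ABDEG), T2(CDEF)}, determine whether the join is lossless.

No

Common attributes: T1 ∩ T2 = {DE}.
No dependency enlarges {DE}, so (DE)⁺ = {DE}.
The closure contains neither all of T1 = {ABDEG} nor all of T2 = {CDEF}, so the common attributes are not a superkey of either fragment. The join is lossy.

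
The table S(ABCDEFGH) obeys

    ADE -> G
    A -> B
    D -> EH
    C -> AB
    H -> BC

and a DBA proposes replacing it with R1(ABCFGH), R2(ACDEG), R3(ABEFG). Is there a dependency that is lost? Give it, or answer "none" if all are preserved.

D -> EH

Check D → EH: no single fragment contains all of {DEH}, and the restricted closure of {D} across the fragments never reaches {EH}.
ADE → G is preserved.
A → B is preserved.
C → AB is preserved.
H → BC is preserved.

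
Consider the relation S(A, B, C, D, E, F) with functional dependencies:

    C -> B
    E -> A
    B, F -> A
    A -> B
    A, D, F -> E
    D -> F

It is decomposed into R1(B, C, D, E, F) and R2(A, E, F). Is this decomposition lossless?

Yes

Common attributes: R1 ∩ R2 = {E, F}.
Closure of {E, F}: E → A applies, adding A; A → B applies, adding B. So (E, F)⁺ = {A, B, E, F}.
This closure contains every attribute of R2, so R1 ∩ R2 → R2. The join is lossless.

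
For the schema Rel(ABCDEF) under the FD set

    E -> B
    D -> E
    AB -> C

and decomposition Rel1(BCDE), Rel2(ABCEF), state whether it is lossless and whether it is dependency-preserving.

Lossless test: (BCE)⁺ = {BCE}, which is a superkey of neither fragment — lossy.
Dependency preservation: every FD's attributes lie within a single fragment, so each can be enforced locally — preserved.

lossy but dependency-preserving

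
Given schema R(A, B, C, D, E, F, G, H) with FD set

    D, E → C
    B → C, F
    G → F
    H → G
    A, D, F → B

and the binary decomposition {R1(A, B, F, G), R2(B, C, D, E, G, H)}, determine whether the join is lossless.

Common attributes: R1 ∩ R2 = {B, G}.
Closure of {B, G}: B → C, F applies, adding C, F. So (B, G)⁺ = {B, C, F, G}.
The closure contains neither all of R1 = {A, B, F, G} nor all of R2 = {B, C, D, E, G, H}, so the common attributes are not a superkey of either fragment. The join is lossy.

No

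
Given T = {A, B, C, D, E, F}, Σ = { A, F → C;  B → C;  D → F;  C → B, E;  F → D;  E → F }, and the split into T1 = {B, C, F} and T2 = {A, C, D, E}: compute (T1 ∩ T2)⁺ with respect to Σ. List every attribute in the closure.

T1 ∩ T2 = {C}.
C → B, E applies, adding B, E
E → F applies, adding F
F → D applies, adding D
Closure: {B, C, D, E, F}.

B, C, D, E, F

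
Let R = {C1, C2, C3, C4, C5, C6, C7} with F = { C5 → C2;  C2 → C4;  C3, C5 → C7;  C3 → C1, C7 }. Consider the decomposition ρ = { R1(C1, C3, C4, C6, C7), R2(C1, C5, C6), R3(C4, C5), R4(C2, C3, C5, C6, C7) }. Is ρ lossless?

Chase test. Columns are C1, C2, C3, C4, C5, C6, C7; row i has aⱼ where attribute j ∈ Ri, else bᵢⱼ.
Initial tableau (one row per fragment):
  row 1: a1 b12 a3 a4 b15 a6 a7
  row 2: a1 b22 b23 b24 a5 a6 b27
  row 3: b31 b32 b33 a4 a5 b36 b37
  row 4: b41 a2 a3 b44 a5 a6 a7
Rows 2 and 3 agree on C5; apply C5→C2 and equate their C2 entries.
Rows 2 and 4 agree on C5; apply C5→C2 and equate their C2 entries.
Rows 2 and 3 agree on C2; apply C2→C4 and equate their C4 entries.
Rows 2 and 4 agree on C2; apply C2→C4 and equate their C4 entries.
Rows 1 and 4 agree on C3; apply C3→C1, C7 and equate their C1, C7 entries.
Row 4 is now all distinguished symbols — the join is lossless.

Yes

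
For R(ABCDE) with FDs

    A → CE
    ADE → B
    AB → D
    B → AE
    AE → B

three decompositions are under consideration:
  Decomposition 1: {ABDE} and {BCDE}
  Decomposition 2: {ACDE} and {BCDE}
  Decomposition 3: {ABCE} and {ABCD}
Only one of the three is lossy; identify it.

Decomposition 2

Decomposition 1: common = {BDE}, closure = {ABCDE} → lossless.
Decomposition 2: common = {CDE}, closure = {CDE} → lossy.
Decomposition 3: common = {ABC}, closure = {ABCDE} → lossless.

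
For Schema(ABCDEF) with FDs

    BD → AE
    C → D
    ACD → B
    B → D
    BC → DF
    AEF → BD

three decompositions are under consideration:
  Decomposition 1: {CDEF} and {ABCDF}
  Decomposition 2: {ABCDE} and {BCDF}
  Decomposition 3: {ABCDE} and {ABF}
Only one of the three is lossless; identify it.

Decomposition 2

Decomposition 1: common = {CDF}, closure = {CDF} → lossy.
Decomposition 2: common = {BCD}, closure = {ABCDEF} → lossless.
Decomposition 3: common = {AB}, closure = {ABDE} → lossy.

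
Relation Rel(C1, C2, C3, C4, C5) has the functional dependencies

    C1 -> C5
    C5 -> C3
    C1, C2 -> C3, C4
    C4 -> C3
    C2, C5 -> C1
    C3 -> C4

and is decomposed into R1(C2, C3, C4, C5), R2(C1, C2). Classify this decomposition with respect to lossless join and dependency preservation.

lossy and not dependency-preserving

Lossless test: (C2)⁺ = {C2}, which is a superkey of neither fragment — lossy.
Dependency preservation: the restricted closure of {C1} across the fragments never reaches {C5}, so C1 → C5 cannot be enforced without a join — not preserved.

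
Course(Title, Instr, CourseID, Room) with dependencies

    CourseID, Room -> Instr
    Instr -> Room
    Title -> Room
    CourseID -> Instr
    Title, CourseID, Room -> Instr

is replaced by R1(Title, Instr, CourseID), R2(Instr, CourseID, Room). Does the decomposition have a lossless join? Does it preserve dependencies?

Lossless test: (Instr, CourseID)⁺ = {Instr, CourseID, Room}, which contains all of one fragment — lossless.
Dependency preservation: the restricted closure of {Title} across the fragments never reaches {Room}, so Title → Room cannot be enforced without a join — not preserved.

lossless but not dependency-preserving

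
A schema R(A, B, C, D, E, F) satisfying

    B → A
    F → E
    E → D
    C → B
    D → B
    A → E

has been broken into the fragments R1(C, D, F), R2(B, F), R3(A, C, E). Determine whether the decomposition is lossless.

Yes

Chase test. Columns are A, B, C, D, E, F; row i has aⱼ where attribute j ∈ Ri, else bᵢⱼ.
Initial tableau (one row per fragment):
  row 1: b11 b12 a3 a4 b15 a6
  row 2: b21 a2 b23 b24 b25 a6
  row 3: a1 b32 a3 b34 a5 b36
Rows 1 and 2 agree on F; apply F→E and equate their E entries.
Rows 1 and 2 agree on E; apply E→D and equate their D entries.
Rows 1 and 3 agree on C; apply C→B and equate their B entries.
Rows 1 and 2 agree on D; apply D→B and equate their B entries.
Rows 1 and 2 agree on B; apply B→A and equate their A entries.
Rows 1 and 3 agree on B; apply B→A and equate their A entries.
Rows 1 and 3 agree on A; apply A→E and equate their E entries.
Rows 1 and 3 agree on E; apply E→D and equate their D entries.
Row 1 is now all distinguished symbols — the join is lossless.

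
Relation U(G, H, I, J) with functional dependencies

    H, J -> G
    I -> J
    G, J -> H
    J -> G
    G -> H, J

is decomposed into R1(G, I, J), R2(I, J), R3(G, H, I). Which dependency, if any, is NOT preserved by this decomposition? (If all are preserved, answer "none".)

none

H, J → G: restricted closure across fragments reaches G.
I → J lies within R1.
G, J → H: restricted closure across fragments reaches H.
J → G lies within R1.
G → H, J: restricted closure across fragments reaches H, J.
Every dependency is enforceable on the fragments, so the decomposition is dependency-preserving.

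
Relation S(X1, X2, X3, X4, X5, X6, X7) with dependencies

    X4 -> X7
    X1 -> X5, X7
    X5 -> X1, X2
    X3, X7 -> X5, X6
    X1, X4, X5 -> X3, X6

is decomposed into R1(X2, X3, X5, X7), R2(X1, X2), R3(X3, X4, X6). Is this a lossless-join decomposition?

Chase test. Columns are X1, X2, X3, X4, X5, X6, X7; row i has aⱼ where attribute j ∈ Ri, else bᵢⱼ.
Initial tableau (one row per fragment):
  row 1: b11 a2 a3 b14 a5 b16 a7
  row 2: a1 a2 b23 b24 b25 b26 b27
  row 3: b31 b32 a3 a4 b35 a6 b37
No row becomes fully distinguished — the join is lossy.

No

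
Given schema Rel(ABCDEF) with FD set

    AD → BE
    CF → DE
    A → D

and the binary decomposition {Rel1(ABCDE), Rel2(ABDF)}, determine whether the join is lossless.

No

Common attributes: Rel1 ∩ Rel2 = {ABD}.
Closure of {ABD}: AD → BE applies, adding E. So (ABD)⁺ = {ABDE}.
The closure contains neither all of Rel1 = {ABCDE} nor all of Rel2 = {ABDF}, so the common attributes are not a superkey of either fragment. The join is lossy.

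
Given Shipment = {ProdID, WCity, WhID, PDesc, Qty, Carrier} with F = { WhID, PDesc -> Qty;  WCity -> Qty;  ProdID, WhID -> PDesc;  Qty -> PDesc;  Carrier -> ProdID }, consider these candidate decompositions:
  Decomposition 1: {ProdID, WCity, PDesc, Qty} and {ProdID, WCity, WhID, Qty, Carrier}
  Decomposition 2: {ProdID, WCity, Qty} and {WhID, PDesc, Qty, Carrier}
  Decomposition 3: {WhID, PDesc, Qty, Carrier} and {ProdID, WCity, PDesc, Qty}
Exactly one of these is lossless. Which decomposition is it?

Decomposition 1: common = {ProdID, WCity, Qty}, closure = {ProdID, WCity, PDesc, Qty} → lossless.
Decomposition 2: common = {Qty}, closure = {PDesc, Qty} → lossy.
Decomposition 3: common = {PDesc, Qty}, closure = {PDesc, Qty} → lossy.

Decomposition 1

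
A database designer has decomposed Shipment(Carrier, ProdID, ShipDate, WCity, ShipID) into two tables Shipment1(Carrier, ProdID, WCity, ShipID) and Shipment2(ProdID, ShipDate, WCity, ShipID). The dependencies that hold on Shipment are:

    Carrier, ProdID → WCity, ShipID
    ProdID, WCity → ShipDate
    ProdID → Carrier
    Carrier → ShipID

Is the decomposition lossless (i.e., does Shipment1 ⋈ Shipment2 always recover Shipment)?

Common attributes: Shipment1 ∩ Shipment2 = {ProdID, WCity, ShipID}.
Closure of {ProdID, WCity, ShipID}: ProdID, WCity → ShipDate applies, adding ShipDate; ProdID → Carrier applies, adding Carrier. So (ProdID, WCity, ShipID)⁺ = {Carrier, ProdID, ShipDate, WCity, ShipID}.
This closure contains every attribute of Shipment1, so Shipment1 ∩ Shipment2 → Shipment1. The join is lossless.

Yes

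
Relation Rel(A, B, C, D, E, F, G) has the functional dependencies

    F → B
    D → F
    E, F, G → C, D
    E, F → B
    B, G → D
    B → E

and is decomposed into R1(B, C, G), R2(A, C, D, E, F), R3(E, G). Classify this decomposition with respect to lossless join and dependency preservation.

Lossless test (chase): applying each FD to every pair of rows produces no changes in the tableau, so no row becomes fully distinguished — the join is lossy.
Dependency preservation: the restricted closure of {F} across the fragments never reaches {B}, so F → B cannot be enforced without a join — not preserved.

lossy and not dependency-preserving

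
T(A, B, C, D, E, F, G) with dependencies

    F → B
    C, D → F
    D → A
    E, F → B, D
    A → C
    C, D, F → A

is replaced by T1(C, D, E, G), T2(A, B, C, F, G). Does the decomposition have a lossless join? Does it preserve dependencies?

lossy and not dependency-preserving

Lossless test: (C, G)⁺ = {C, G}, which is a superkey of neither fragment — lossy.
Dependency preservation: the restricted closure of {C, D} across the fragments never reaches {F}, so C, D → F cannot be enforced without a join — not preserved.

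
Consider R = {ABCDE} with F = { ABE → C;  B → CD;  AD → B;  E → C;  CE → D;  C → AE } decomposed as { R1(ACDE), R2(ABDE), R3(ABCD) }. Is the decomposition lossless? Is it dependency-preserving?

Lossless test (chase): Rows 2 and 3 agree on B; apply B→CD and equate their CD entries. Rows 1 and 2 agree on AD; apply AD→B and equate their B entries. Rows 1 and 3 agree on C; apply C→AE and equate their AE entries. Row 1 is now all distinguished symbols — the join is lossless.
Dependency preservation: ABE → C is not contained in any single fragment, but the restricted closure of its left-hand side across the fragments still reaches the right-hand side; the remaining FDs each lie inside some fragment. All dependencies are preserved.

lossless and dependency-preserving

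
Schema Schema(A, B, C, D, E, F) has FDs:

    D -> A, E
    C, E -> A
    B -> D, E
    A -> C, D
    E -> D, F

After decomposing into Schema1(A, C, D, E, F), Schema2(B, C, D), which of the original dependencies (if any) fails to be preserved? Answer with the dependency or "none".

D → A, E lies within Schema1.
C, E → A lies within Schema1.
B → D, E: restricted closure across fragments reaches D, E.
A → C, D lies within Schema1.
E → D, F lies within Schema1.
Every dependency is enforceable on the fragments, so the decomposition is dependency-preserving.

none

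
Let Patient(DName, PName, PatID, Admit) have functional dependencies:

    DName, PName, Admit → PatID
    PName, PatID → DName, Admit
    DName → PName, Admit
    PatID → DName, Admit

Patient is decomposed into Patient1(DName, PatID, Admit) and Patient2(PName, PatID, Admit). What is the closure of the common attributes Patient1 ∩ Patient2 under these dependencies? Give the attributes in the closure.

DName, PName, PatID, Admit

Patient1 ∩ Patient2 = {PatID, Admit}.
PatID → DName, Admit applies, adding DName
DName → PName, Admit applies, adding PName
Closure: {DName, PName, PatID, Admit}.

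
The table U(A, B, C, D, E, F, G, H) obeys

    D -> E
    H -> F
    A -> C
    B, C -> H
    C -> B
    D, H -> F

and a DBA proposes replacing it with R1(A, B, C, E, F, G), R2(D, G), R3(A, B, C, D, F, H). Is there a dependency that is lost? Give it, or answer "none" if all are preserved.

Check D → E: no single fragment contains all of {D, E}, and the restricted closure of {D} across the fragments never reaches {E}.
H → F is preserved.
A → C is preserved.
B, C → H is preserved.
C → B is preserved.
D, H → F is preserved.

D -> E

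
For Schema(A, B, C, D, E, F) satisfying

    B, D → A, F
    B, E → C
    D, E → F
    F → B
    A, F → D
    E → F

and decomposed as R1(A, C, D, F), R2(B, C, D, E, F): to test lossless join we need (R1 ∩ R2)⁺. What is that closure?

A, B, C, D, F

R1 ∩ R2 = {C, D, F}.
F → B applies, adding B
B, D → A, F applies, adding A
Closure: {A, B, C, D, F}.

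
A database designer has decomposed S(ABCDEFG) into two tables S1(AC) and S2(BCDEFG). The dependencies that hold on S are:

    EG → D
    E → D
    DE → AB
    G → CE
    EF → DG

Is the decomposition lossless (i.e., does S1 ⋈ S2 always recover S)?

No

Common attributes: S1 ∩ S2 = {C}.
No dependency enlarges {C}, so (C)⁺ = {C}.
The closure contains neither all of S1 = {AC} nor all of S2 = {BCDEFG}, so the common attributes are not a superkey of either fragment. The join is lossy.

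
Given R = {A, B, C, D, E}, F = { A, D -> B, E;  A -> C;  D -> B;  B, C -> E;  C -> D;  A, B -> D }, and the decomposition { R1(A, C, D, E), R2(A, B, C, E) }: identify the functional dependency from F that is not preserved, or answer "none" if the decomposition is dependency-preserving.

Check D → B: no single fragment contains all of {B, D}, and the restricted closure of {D} across the fragments never reaches {B}.
A, D → B, E is preserved.
A → C is preserved.
B, C → E is preserved.
C → D is preserved.
A, B → D is preserved.

D -> B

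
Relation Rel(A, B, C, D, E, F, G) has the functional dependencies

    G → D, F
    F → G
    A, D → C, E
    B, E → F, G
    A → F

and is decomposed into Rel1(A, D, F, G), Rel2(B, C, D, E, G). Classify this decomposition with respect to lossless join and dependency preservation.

lossy and not dependency-preserving

Lossless test: (D, G)⁺ = {D, F, G}, which is a superkey of neither fragment — lossy.
Dependency preservation: the restricted closure of {A, D} across the fragments never reaches {C, E}, so A, D → C, E cannot be enforced without a join — not preserved.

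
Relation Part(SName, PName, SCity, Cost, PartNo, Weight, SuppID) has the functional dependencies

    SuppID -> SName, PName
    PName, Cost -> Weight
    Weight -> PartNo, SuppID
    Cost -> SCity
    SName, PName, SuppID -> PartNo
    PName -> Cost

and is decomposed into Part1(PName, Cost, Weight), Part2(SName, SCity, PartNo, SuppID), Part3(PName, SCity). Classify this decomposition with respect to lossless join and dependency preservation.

Lossless test (chase): Rows 1 and 3 agree on PName; apply PName→Cost and equate their Cost entries. Rows 1 and 3 agree on PName, Cost; apply PName, Cost→Weight and equate their Weight entries. Rows 1 and 3 agree on Weight; apply Weight→PartNo, SuppID and equate their PartNo, SuppID entries. Rows 1 and 3 agree on Cost; apply Cost→SCity and equate their SCity entries. Rows 1 and 3 agree on SuppID; apply SuppID→SName, PName and equate their SName, PName entries. No row becomes fully distinguished — the join is lossy.
Dependency preservation: the restricted closure of {SuppID} across the fragments never reaches {SName, PName}, so SuppID → SName, PName cannot be enforced without a join — not preserved.

lossy and not dependency-preserving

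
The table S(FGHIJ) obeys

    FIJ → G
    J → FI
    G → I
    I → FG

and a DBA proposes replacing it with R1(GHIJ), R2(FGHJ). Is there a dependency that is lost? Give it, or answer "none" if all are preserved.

FIJ → G: restricted closure across fragments reaches G.
J → FI: restricted closure across fragments reaches FI.
G → I lies within R1.
I → FG: restricted closure across fragments reaches FG.
Every dependency is enforceable on the fragments, so the decomposition is dependency-preserving.

none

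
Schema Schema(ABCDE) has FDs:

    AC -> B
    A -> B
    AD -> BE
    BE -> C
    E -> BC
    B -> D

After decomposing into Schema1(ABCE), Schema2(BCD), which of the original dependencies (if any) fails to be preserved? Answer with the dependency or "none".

none

AC → B lies within Schema1.
A → B lies within Schema1.
AD → BE: restricted closure across fragments reaches BE.
BE → C lies within Schema1.
E → BC lies within Schema1.
B → D lies within Schema2.
Every dependency is enforceable on the fragments, so the decomposition is dependency-preserving.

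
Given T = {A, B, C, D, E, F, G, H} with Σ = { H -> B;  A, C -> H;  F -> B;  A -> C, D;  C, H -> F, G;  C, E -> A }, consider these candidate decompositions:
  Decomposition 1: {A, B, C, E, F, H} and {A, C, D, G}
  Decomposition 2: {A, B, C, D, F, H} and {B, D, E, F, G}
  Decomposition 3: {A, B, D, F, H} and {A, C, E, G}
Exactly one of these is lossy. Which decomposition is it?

Decomposition 2

Decomposition 1: common = {A, C}, closure = {A, B, C, D, F, G, H} → lossless.
Decomposition 2: common = {B, D, F}, closure = {B, D, F} → lossy.
Decomposition 3: common = {A}, closure = {A, B, C, D, F, G, H} → lossless.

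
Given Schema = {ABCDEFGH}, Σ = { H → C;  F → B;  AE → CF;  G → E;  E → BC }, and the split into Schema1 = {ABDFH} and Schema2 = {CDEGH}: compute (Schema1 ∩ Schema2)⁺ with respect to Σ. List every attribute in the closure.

CDH

Schema1 ∩ Schema2 = {DH}.
H → C applies, adding C
Closure: {CDH}.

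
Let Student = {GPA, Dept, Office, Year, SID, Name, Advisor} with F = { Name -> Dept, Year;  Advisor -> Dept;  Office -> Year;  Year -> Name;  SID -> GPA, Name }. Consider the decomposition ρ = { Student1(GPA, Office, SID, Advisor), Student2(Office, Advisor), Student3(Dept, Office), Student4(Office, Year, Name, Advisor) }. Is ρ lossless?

Chase test. Columns are GPA, Dept, Office, Year, SID, Name, Advisor; row i has aⱼ where attribute j ∈ Studenti, else bᵢⱼ.
Initial tableau (one row per fragment):
  row 1: a1 b12 a3 b14 a5 b16 a7
  row 2: b21 b22 a3 b24 b25 b26 a7
  row 3: b31 a2 a3 b34 b35 b36 b37
  row 4: b41 b42 a3 a4 b45 a6 a7
Rows 1 and 2 agree on Advisor; apply Advisor→Dept and equate their Dept entries.
Rows 1 and 4 agree on Advisor; apply Advisor→Dept and equate their Dept entries.
Rows 1 and 2 agree on Office; apply Office→Year and equate their Year entries.
Rows 1 and 3 agree on Office; apply Office→Year and equate their Year entries.
Rows 1 and 4 agree on Office; apply Office→Year and equate their Year entries.
Rows 1 and 2 agree on Year; apply Year→Name and equate their Name entries.
Rows 1 and 3 agree on Year; apply Year→Name and equate their Name entries.
Rows 1 and 4 agree on Year; apply Year→Name and equate their Name entries.
Rows 1 and 3 agree on Name; apply Name→Dept, Year and equate their Dept, Year entries.
Row 1 is now all distinguished symbols — the join is lossless.

Yes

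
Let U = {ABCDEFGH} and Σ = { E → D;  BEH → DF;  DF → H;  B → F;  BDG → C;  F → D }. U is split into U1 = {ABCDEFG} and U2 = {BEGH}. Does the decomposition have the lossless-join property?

Common attributes: U1 ∩ U2 = {BEG}.
Closure of {BEG}: E → D applies, adding D; B → F applies, adding F; BDG → C applies, adding C; DF → H applies, adding H. So (BEG)⁺ = {BCDEFGH}.
This closure contains every attribute of U2, so U1 ∩ U2 → U2. The join is lossless.

Yes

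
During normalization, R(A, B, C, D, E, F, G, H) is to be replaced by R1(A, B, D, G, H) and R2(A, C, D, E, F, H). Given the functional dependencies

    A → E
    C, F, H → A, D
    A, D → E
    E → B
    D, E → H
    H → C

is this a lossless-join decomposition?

No

Common attributes: R1 ∩ R2 = {A, D, H}.
Closure of {A, D, H}: A → E applies, adding E; E → B applies, adding B; H → C applies, adding C. So (A, D, H)⁺ = {A, B, C, D, E, H}.
The closure contains neither all of R1 = {A, B, D, G, H} nor all of R2 = {A, C, D, E, F, H}, so the common attributes are not a superkey of either fragment. The join is lossy.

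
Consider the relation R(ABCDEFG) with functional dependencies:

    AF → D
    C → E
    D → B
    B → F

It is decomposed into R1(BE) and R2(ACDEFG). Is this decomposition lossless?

No

Common attributes: R1 ∩ R2 = {E}.
No dependency enlarges {E}, so (E)⁺ = {E}.
The closure contains neither all of R1 = {BE} nor all of R2 = {ACDEFG}, so the common attributes are not a superkey of either fragment. The join is lossy.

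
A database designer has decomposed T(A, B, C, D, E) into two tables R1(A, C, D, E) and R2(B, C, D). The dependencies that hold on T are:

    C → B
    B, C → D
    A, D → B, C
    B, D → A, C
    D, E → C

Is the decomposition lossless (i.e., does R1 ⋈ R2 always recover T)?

Yes

Common attributes: R1 ∩ R2 = {C, D}.
Closure of {C, D}: C → B applies, adding B; B, D → A, C applies, adding A. So (C, D)⁺ = {A, B, C, D}.
This closure contains every attribute of R2, so R1 ∩ R2 → R2. The join is lossless.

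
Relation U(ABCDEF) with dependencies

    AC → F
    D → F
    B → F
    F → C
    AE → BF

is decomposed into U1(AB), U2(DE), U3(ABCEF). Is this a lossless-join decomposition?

No

Chase test. Columns are ABCDEF; row i has aⱼ where attribute j ∈ Ui, else bᵢⱼ.
Initial tableau (one row per fragment):
  row 1: a1 a2 b13 b14 b15 b16
  row 2: b21 b22 b23 a4 a5 b26
  row 3: a1 a2 a3 b34 a5 a6
Rows 1 and 3 agree on B; apply B→F and equate their F entries.
Rows 1 and 3 agree on F; apply F→C and equate their C entries.
No row becomes fully distinguished — the join is lossy.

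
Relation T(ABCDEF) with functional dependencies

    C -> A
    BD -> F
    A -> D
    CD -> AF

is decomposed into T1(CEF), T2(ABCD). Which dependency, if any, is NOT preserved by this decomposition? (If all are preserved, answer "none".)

Check BD → F: no single fragment contains all of {BDF}, and the restricted closure of {BD} across the fragments never reaches {F}.
C → A is preserved.
A → D is preserved.
CD → AF is preserved.

BD -> F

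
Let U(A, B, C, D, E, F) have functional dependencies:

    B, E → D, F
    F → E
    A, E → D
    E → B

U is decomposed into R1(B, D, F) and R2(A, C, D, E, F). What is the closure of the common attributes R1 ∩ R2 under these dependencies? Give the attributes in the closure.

R1 ∩ R2 = {D, F}.
F → E applies, adding E
E → B applies, adding B
Closure: {B, D, E, F}.

B, D, E, F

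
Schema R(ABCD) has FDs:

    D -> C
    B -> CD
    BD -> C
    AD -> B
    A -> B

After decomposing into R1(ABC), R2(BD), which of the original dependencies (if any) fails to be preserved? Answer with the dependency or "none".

D -> C

Check D → C: no single fragment contains all of {CD}, and the restricted closure of {D} across the fragments never reaches {C}.
B → CD is preserved.
BD → C is preserved.
AD → B is preserved.
A → B is preserved.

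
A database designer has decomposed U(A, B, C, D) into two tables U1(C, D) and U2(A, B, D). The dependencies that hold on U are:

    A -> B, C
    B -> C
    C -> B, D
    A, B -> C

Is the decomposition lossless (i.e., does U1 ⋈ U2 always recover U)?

Common attributes: U1 ∩ U2 = {D}.
No dependency enlarges {D}, so (D)⁺ = {D}.
The closure contains neither all of U1 = {C, D} nor all of U2 = {A, B, D}, so the common attributes are not a superkey of either fragment. The join is lossy.

No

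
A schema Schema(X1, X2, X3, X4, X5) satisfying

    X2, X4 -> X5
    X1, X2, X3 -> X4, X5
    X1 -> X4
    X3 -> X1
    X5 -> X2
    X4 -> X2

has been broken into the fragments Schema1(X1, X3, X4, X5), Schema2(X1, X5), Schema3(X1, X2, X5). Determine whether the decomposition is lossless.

Yes

Chase test. Columns are X1, X2, X3, X4, X5; row i has aⱼ where attribute j ∈ Schemai, else bᵢⱼ.
Initial tableau (one row per fragment):
  row 1: a1 b12 a3 a4 a5
  row 2: a1 b22 b23 b24 a5
  row 3: a1 a2 b33 b34 a5
Rows 1 and 2 agree on X1; apply X1→X4 and equate their X4 entries.
Rows 1 and 3 agree on X1; apply X1→X4 and equate their X4 entries.
Rows 1 and 2 agree on X5; apply X5→X2 and equate their X2 entries.
Rows 1 and 3 agree on X5; apply X5→X2 and equate their X2 entries.
Row 1 is now all distinguished symbols — the join is lossless.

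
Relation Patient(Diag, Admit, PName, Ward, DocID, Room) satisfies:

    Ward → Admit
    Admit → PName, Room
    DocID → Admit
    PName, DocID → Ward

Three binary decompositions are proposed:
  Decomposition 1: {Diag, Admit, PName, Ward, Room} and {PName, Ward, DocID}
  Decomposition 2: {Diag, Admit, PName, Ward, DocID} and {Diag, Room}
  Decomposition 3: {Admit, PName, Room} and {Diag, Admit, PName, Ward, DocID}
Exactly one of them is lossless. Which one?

Decomposition 1: common = {PName, Ward}, closure = {Admit, PName, Ward, Room} → lossy.
Decomposition 2: common = {Diag}, closure = {Diag} → lossy.
Decomposition 3: common = {Admit, PName}, closure = {Admit, PName, Room} → lossless.

Decomposition 3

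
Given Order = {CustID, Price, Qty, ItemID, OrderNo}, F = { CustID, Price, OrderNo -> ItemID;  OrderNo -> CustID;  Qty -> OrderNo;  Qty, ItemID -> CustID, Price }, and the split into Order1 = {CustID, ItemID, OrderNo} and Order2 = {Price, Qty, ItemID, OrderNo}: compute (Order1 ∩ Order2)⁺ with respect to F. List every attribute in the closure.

CustID, ItemID, OrderNo

Order1 ∩ Order2 = {ItemID, OrderNo}.
OrderNo → CustID applies, adding CustID
Closure: {CustID, ItemID, OrderNo}.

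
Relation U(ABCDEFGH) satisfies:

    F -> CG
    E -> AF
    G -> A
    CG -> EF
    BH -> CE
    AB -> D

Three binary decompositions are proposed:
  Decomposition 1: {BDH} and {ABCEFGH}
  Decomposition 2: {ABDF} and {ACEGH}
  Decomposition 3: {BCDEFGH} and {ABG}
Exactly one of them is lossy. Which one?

Decomposition 2

Decomposition 1: common = {BH}, closure = {ABCDEFGH} → lossless.
Decomposition 2: common = {A}, closure = {A} → lossy.
Decomposition 3: common = {BG}, closure = {ABDG} → lossless.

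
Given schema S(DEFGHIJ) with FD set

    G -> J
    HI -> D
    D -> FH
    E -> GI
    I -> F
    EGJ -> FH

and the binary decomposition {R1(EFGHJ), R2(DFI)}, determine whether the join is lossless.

Common attributes: R1 ∩ R2 = {F}.
No dependency enlarges {F}, so (F)⁺ = {F}.
The closure contains neither all of R1 = {EFGHJ} nor all of R2 = {DFI}, so the common attributes are not a superkey of either fragment. The join is lossy.

No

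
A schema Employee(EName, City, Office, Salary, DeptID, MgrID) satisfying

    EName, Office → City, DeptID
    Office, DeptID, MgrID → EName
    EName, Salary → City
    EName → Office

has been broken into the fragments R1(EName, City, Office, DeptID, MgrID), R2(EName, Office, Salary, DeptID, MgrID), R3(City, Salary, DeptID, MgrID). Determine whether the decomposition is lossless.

Yes

Chase test. Columns are EName, City, Office, Salary, DeptID, MgrID; row i has aⱼ where attribute j ∈ Ri, else bᵢⱼ.
Initial tableau (one row per fragment):
  row 1: a1 a2 a3 b14 a5 a6
  row 2: a1 b22 a3 a4 a5 a6
  row 3: b31 a2 b33 a4 a5 a6
Rows 1 and 2 agree on EName, Office; apply EName, Office→City, DeptID and equate their City, DeptID entries.
Row 2 is now all distinguished symbols — the join is lossless.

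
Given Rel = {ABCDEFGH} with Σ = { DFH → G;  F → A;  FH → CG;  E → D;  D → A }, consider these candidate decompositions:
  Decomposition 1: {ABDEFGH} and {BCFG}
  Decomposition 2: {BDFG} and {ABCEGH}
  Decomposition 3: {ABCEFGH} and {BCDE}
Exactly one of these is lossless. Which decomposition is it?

Decomposition 1: common = {BFG}, closure = {ABFG} → lossy.
Decomposition 2: common = {BG}, closure = {BG} → lossy.
Decomposition 3: common = {BCE}, closure = {ABCDE} → lossless.

Decomposition 3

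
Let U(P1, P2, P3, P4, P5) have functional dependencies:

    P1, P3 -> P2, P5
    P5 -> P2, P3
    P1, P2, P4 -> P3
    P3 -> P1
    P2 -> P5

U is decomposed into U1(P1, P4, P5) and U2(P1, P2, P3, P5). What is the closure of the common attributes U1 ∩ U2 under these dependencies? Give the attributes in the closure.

U1 ∩ U2 = {P1, P5}.
P5 → P2, P3 applies, adding P2, P3
Closure: {P1, P2, P3, P5}.

P1, P2, P3, P5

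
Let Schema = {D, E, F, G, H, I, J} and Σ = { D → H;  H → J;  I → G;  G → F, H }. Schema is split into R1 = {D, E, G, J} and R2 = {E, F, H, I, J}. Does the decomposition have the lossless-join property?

Common attributes: R1 ∩ R2 = {E, J}.
No dependency enlarges {E, J}, so (E, J)⁺ = {E, J}.
The closure contains neither all of R1 = {D, E, G, J} nor all of R2 = {E, F, H, I, J}, so the common attributes are not a superkey of either fragment. The join is lossy.

No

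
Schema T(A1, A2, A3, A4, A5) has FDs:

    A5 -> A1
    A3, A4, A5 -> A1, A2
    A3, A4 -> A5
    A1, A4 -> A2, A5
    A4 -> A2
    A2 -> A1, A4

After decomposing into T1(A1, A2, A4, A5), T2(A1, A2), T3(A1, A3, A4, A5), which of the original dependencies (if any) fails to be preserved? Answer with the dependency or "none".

A5 → A1 lies within T1.
A3, A4, A5 → A1, A2: restricted closure across fragments reaches A1, A2.
A3, A4 → A5 lies within T3.
A1, A4 → A2, A5 lies within T1.
A4 → A2 lies within T1.
A2 → A1, A4 lies within T1.
Every dependency is enforceable on the fragments, so the decomposition is dependency-preserving.

none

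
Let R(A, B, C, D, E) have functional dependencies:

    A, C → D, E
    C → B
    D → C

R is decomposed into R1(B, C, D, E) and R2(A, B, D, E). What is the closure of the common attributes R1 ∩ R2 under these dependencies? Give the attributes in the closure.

R1 ∩ R2 = {B, D, E}.
D → C applies, adding C
Closure: {B, C, D, E}.

B, C, D, E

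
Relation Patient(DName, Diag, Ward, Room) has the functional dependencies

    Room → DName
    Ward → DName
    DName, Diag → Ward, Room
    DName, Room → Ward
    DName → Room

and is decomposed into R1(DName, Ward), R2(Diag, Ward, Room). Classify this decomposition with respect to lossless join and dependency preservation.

Lossless test: (Ward)⁺ = {DName, Ward, Room}, which contains all of one fragment — lossless.
Dependency preservation: Room → DName; DName, Diag → Ward, Room; DName, Room → Ward; DName → Room are not contained in any single fragment, but the restricted closure of each left-hand side across the fragments still reaches the right-hand side; the remaining FDs each lie inside some fragment. All dependencies are preserved.

lossless and dependency-preserving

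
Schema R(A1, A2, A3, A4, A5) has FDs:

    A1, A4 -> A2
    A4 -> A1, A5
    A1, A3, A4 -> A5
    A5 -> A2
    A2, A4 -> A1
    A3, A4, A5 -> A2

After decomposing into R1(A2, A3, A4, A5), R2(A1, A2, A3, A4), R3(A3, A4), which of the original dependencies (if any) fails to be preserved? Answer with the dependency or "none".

A1, A4 → A2 lies within R2.
A4 → A1, A5: restricted closure across fragments reaches A1, A5.
A1, A3, A4 → A5: restricted closure across fragments reaches A5.
A5 → A2 lies within R1.
A2, A4 → A1 lies within R2.
A3, A4, A5 → A2 lies within R1.
Every dependency is enforceable on the fragments, so the decomposition is dependency-preserving.

none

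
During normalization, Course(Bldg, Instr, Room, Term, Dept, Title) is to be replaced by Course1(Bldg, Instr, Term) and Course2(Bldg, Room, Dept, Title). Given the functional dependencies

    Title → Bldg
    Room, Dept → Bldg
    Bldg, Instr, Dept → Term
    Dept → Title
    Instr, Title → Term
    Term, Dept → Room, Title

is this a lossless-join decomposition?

Common attributes: Course1 ∩ Course2 = {Bldg}.
No dependency enlarges {Bldg}, so (Bldg)⁺ = {Bldg}.
The closure contains neither all of Course1 = {Bldg, Instr, Term} nor all of Course2 = {Bldg, Room, Dept, Title}, so the common attributes are not a superkey of either fragment. The join is lossy.

No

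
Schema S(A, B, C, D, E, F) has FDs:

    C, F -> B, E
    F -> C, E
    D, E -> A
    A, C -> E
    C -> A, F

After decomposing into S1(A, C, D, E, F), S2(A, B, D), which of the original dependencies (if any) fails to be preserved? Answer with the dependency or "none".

Check C, F → B, E: no single fragment contains all of {B, C, E, F}, and the restricted closure of {C, F} across the fragments never reaches {B, E}.
F → C, E is preserved.
D, E → A is preserved.
A, C → E is preserved.
C → A, F is preserved.

C, F -> B, E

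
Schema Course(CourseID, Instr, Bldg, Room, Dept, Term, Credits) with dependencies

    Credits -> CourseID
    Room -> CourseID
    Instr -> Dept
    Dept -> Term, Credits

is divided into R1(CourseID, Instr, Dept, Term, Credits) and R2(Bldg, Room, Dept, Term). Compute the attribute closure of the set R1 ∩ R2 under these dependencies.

CourseID, Dept, Term, Credits

R1 ∩ R2 = {Dept, Term}.
Dept → Term, Credits applies, adding Credits
Credits → CourseID applies, adding CourseID
Closure: {CourseID, Dept, Term, Credits}.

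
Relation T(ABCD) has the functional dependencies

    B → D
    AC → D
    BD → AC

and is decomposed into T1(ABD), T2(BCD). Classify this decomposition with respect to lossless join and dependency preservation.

Lossless test: (BD)⁺ = {ABCD}, which contains all of one fragment — lossless.
Dependency preservation: the restricted closure of {AC} across the fragments never reaches {D}, so AC → D cannot be enforced without a join — not preserved.

lossless but not dependency-preserving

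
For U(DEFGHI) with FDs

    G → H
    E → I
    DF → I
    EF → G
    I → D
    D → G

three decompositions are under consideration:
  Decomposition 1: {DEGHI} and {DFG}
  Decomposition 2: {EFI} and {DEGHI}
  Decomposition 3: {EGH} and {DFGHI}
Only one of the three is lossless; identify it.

Decomposition 1: common = {DG}, closure = {DGH} → lossy.
Decomposition 2: common = {EI}, closure = {DEGHI} → lossless.
Decomposition 3: common = {GH}, closure = {GH} → lossy.

Decomposition 2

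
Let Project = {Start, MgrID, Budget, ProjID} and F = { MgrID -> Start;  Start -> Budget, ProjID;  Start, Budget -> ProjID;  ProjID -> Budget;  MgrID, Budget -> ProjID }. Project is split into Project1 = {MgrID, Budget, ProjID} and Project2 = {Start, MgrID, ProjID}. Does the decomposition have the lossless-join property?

Yes

Common attributes: Project1 ∩ Project2 = {MgrID, ProjID}.
Closure of {MgrID, ProjID}: MgrID → Start applies, adding Start; Start → Budget, ProjID applies, adding Budget. So (MgrID, ProjID)⁺ = {Start, MgrID, Budget, ProjID}.
This closure contains every attribute of Project1, so Project1 ∩ Project2 → Project1. The join is lossless.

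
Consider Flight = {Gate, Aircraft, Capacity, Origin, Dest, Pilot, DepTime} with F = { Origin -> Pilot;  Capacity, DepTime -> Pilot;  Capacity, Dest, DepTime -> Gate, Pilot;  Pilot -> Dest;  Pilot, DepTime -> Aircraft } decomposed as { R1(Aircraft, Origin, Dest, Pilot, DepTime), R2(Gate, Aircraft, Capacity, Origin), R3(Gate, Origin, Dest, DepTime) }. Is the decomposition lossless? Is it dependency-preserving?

Lossless test (chase): Rows 1 and 2 agree on Origin; apply Origin→Pilot and equate their Pilot entries. Rows 1 and 3 agree on Origin; apply Origin→Pilot and equate their Pilot entries. Rows 1 and 2 agree on Pilot; apply Pilot→Dest and equate their Dest entries. Rows 1 and 3 agree on Pilot, DepTime; apply Pilot, DepTime→Aircraft and equate their Aircraft entries. No row becomes fully distinguished — the join is lossy.
Dependency preservation: the restricted closure of {Capacity, DepTime} across the fragments never reaches {Pilot}, so Capacity, DepTime → Pilot cannot be enforced without a join — not preserved.

lossy and not dependency-preserving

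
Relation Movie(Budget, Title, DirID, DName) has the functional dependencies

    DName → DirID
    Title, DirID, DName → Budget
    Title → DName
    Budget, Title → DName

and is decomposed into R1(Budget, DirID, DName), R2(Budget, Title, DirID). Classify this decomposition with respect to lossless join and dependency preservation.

lossy and not dependency-preserving

Lossless test: (Budget, DirID)⁺ = {Budget, DirID}, which is a superkey of neither fragment — lossy.
Dependency preservation: the restricted closure of {Title} across the fragments never reaches {DName}, so Title → DName cannot be enforced without a join — not preserved.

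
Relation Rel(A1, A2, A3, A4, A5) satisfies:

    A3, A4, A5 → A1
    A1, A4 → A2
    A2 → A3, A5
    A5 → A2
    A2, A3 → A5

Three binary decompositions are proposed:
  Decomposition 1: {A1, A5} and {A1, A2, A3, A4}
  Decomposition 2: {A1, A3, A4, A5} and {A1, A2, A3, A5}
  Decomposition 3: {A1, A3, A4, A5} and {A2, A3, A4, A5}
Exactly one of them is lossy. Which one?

Decomposition 1: common = {A1}, closure = {A1} → lossy.
Decomposition 2: common = {A1, A3, A5}, closure = {A1, A2, A3, A5} → lossless.
Decomposition 3: common = {A3, A4, A5}, closure = {A1, A2, A3, A4, A5} → lossless.

Decomposition 1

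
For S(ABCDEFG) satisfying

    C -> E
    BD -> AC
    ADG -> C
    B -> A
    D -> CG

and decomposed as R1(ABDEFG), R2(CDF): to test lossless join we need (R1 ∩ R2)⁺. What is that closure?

R1 ∩ R2 = {DF}.
D → CG applies, adding CG
C → E applies, adding E
Closure: {CDEFG}.

CDEFG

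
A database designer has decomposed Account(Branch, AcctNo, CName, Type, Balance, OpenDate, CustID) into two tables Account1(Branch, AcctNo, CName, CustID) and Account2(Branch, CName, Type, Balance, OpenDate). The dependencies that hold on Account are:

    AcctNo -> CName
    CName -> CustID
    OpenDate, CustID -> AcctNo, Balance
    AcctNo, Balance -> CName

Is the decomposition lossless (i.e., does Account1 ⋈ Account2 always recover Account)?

Common attributes: Account1 ∩ Account2 = {Branch, CName}.
Closure of {Branch, CName}: CName → CustID applies, adding CustID. So (Branch, CName)⁺ = {Branch, CName, CustID}.
The closure contains neither all of Account1 = {Branch, AcctNo, CName, CustID} nor all of Account2 = {Branch, CName, Type, Balance, OpenDate}, so the common attributes are not a superkey of either fragment. The join is lossy.

No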